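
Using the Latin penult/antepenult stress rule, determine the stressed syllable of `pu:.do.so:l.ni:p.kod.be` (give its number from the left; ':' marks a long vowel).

5

Classical Latin: stress the penult if heavy (long vowel or closed), else the antepenult.
Weights: 4 ni:p H, 5 kod H, 6 be L.
The penult (syllable 5, kod) is heavy, so it takes stress.
Stress on syllable 5: pu:.do.so:l.ni:p.ˈkod.be.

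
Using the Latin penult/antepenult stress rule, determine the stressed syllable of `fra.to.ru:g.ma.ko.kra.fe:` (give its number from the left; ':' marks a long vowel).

Classical Latin: stress the penult if heavy (long vowel or closed), else the antepenult.
Weights: 5 ko L, 6 kra L, 7 fe: H.
The penult (syllable 6, kra) is light, so stress falls on the antepenult (syllable 5, ko).
Stress on syllable 5: fra.to.ru:g.ma.ˈko.kra.fe:.

5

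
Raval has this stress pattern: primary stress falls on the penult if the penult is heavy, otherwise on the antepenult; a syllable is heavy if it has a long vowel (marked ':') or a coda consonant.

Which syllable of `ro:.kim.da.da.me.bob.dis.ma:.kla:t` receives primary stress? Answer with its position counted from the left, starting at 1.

8

Weights: 7 dis H, 8 ma: H, 9 kla:t H.
The penult (syllable 8, ma:) is heavy, so it takes stress.
Primary stress: syllable 8 → ro:.kim.da.da.me.bob.dis.ˈma:.kla:t.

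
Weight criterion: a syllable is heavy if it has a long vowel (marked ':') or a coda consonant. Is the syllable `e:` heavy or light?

heavy

`e:`: long vowel, open (no coda). Long vowel → heavy.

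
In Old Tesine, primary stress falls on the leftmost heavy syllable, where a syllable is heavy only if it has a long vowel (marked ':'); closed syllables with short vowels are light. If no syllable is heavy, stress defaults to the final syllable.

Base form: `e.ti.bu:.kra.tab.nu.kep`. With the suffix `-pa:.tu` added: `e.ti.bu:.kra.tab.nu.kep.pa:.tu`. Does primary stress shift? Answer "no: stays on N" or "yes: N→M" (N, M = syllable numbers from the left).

Base `e.ti.bu:.kra.tab.nu.kep` (7 syllables):
  Weights: 1 e L, 2 ti L, 3 bu: H, 4 kra L, 5 tab L, 6 nu L, 7 kep L.
  Heavy syllables in the domain: 3. The leftmost is syllable 3 (bu:).
  → primary stress on syllable 3.
Suffixed `e.ti.bu:.kra.tab.nu.kep.pa:.tu` (9 syllables):
  Weights: 1 e L, 2 ti L, 3 bu: H, 4 kra L, 5 tab L, 6 nu L, 7 kep L, 8 pa: H, 9 tu L.
  Heavy syllables in the domain: 3, 8. The leftmost is syllable 3 (bu:).
  → primary stress on syllable 3.

no: stays on 3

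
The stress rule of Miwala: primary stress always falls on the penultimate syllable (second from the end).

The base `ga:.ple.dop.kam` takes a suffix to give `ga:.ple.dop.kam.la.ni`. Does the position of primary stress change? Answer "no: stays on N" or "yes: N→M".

yes: 3→5

Base `ga:.ple.dop.kam` (4 syllables):
  The word has 4 syllables; the penultimate syllable (second from the end) is syllable 3 (dop).
  → primary stress on syllable 3.
Suffixed `ga:.ple.dop.kam.la.ni` (6 syllables):
  The word has 6 syllables; the penultimate syllable (second from the end) is syllable 5 (la).
  → primary stress on syllable 5.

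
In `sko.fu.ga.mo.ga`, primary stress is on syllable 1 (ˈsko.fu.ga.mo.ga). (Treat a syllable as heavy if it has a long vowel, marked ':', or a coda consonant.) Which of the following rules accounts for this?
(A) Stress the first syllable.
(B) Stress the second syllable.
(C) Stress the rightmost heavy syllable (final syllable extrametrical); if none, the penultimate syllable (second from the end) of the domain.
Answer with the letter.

A

Rule A → syllable 1 ✓.
Rule B → syllable 2 (observed: 1).
Rule C → syllable 3 (observed: 1).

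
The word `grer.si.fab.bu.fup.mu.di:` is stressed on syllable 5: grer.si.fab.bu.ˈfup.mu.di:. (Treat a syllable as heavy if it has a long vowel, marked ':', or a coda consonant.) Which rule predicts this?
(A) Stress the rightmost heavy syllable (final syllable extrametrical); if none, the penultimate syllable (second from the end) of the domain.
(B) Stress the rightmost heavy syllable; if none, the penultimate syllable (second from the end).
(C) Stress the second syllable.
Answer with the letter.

A

Rule A → syllable 5 ✓.
Rule B → syllable 7 (observed: 5).
Rule C → syllable 2 (observed: 5).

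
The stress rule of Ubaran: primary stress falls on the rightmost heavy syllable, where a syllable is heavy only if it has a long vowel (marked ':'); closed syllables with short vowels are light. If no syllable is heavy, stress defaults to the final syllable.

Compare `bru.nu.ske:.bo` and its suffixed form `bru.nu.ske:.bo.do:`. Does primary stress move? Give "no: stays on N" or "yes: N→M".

yes: 3→5

Base `bru.nu.ske:.bo` (4 syllables):
  Weights: 1 bru L, 2 nu L, 3 ske: H, 4 bo L.
  Heavy syllables in the domain: 3. The rightmost is syllable 3 (ske:).
  → primary stress on syllable 3.
Suffixed `bru.nu.ske:.bo.do:` (5 syllables):
  Weights: 1 bru L, 2 nu L, 3 ske: H, 4 bo L, 5 do: H.
  Heavy syllables in the domain: 3, 5. The rightmost is syllable 5 (do:).
  → primary stress on syllable 5.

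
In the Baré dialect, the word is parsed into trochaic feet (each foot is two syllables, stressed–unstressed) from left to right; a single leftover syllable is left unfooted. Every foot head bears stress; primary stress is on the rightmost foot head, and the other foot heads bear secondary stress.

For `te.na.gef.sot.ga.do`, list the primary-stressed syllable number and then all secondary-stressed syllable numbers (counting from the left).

primary 5, secondary 1, 3

Parse left to right into trochaic (ˈσσ) feet: (ˈte.na) (ˈgef.sot) (ˈga.do).
Foot heads (stressed positions): 1, 3, 5.
End Rule Rightmost: primary stress on the rightmost head = syllable 5.
Secondary stress on 1, 3: ˌte.na.ˌgef.sot.ˈga.do.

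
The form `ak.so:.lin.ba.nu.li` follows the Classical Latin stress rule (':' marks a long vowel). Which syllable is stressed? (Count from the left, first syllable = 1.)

Classical Latin: stress the penult if heavy (long vowel or closed), else the antepenult.
Weights: 4 ba L, 5 nu L, 6 li L.
The penult (syllable 5, nu) is light, so stress falls on the antepenult (syllable 4, ba).
Stress on syllable 4: ak.so:.lin.ˈba.nu.li.

4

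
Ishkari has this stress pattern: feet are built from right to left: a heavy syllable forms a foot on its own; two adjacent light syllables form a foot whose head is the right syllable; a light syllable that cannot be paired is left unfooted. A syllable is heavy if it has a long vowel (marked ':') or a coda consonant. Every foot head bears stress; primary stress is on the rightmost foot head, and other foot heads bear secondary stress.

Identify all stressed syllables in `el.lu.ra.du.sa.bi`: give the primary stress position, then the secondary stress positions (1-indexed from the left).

primary 6, secondary 1, 4

Weights: 1 el H, 2 lu L, 3 ra L, 4 du L, 5 sa L, 6 bi L.
Parse right to left (heavy = foot alone; LL = one foot; stranded L unfooted): (ˈel) lu (ra.ˈdu) (sa.ˈbi).
Foot heads: 1, 4, 6.
Primary stress on the rightmost head = syllable 6.
Secondary stress on 1, 4: ˌel.lu.ra.ˌdu.sa.ˈbi.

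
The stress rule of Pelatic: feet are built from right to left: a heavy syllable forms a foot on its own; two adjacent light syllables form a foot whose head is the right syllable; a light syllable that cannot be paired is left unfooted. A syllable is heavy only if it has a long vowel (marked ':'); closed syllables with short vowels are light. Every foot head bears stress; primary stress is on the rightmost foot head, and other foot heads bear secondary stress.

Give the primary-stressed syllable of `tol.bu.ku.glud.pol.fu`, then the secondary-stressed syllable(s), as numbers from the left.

Weights: 1 tol L, 2 bu L, 3 ku L, 4 glud L, 5 pol L, 6 fu L.
Parse right to left (heavy = foot alone; LL = one foot; stranded L unfooted): (tol.ˈbu) (ku.ˈglud) (pol.ˈfu).
Foot heads: 2, 4, 6.
Primary stress on the rightmost head = syllable 6.
Secondary stress on 2, 4: tol.ˌbu.ku.ˌglud.pol.ˈfu.

primary 6, secondary 2, 4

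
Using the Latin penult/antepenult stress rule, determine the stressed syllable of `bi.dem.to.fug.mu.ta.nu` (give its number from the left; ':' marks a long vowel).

Classical Latin: stress the penult if heavy (long vowel or closed), else the antepenult.
Weights: 5 mu L, 6 ta L, 7 nu L.
The penult (syllable 6, ta) is light, so stress falls on the antepenult (syllable 5, mu).
Stress on syllable 5: bi.dem.to.fug.ˈmu.ta.nu.

5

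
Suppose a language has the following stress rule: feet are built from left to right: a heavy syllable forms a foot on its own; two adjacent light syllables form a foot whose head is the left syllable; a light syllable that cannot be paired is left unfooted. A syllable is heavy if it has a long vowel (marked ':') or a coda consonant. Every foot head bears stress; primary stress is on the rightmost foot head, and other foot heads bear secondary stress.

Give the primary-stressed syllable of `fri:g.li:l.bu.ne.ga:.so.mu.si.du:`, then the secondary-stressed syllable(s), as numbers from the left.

primary 9, secondary 1, 2, 3, 5, 6

Weights: 1 fri:g H, 2 li:l H, 3 bu L, 4 ne L, 5 ga: H, 6 so L, 7 mu L, 8 si L, 9 du: H.
Parse left to right (heavy = foot alone; LL = one foot; stranded L unfooted): (ˈfri:g) (ˈli:l) (ˈbu.ne) (ˈga:) (ˈso.mu) si (ˈdu:).
Foot heads: 1, 2, 3, 5, 6, 9.
Primary stress on the rightmost head = syllable 9.
Secondary stress on 1, 2, 3, 5, 6: ˌfri:g.ˌli:l.ˌbu.ne.ˌga:.ˌso.mu.si.ˈdu:.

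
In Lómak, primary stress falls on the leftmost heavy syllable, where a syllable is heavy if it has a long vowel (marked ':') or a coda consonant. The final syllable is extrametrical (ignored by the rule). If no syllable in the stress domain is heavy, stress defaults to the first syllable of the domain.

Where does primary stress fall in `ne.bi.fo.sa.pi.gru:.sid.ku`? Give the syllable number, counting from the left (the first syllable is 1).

6

The final syllable (8, ku) is extrametrical; the stress domain is syllables 1–7.
Weights: 1 ne L, 2 bi L, 3 fo L, 4 sa L, 5 pi L, 6 gru: H, 7 sid H.
Heavy syllables in the domain: 6, 7. The leftmost is syllable 6 (gru:).
Primary stress: syllable 6 → ne.bi.fo.sa.pi.ˈgru:.sid.ku.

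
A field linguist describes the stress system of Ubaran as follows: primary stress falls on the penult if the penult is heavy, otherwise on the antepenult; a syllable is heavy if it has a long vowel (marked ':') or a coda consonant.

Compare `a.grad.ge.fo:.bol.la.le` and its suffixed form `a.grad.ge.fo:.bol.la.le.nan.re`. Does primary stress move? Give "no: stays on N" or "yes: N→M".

yes: 5→8

Base `a.grad.ge.fo:.bol.la.le` (7 syllables):
  Weights: 5 bol H, 6 la L, 7 le L.
  The penult (syllable 6, la) is light, so stress falls on the antepenult (syllable 5, bol).
  → primary stress on syllable 5.
Suffixed `a.grad.ge.fo:.bol.la.le.nan.re` (9 syllables):
  Weights: 7 le L, 8 nan H, 9 re L.
  The penult (syllable 8, nan) is heavy, so it takes stress.
  → primary stress on syllable 8.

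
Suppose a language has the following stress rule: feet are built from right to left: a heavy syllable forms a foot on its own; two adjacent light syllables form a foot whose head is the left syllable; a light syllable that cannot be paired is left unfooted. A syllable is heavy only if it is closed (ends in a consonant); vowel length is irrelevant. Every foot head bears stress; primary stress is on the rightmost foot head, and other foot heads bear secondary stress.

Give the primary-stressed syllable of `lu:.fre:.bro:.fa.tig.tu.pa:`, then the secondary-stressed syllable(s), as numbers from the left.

primary 6, secondary 1, 3, 5

Weights: 1 lu: L, 2 fre: L, 3 bro: L, 4 fa L, 5 tig H, 6 tu L, 7 pa: L.
Parse right to left (heavy = foot alone; LL = one foot; stranded L unfooted): (ˈlu:.fre:) (ˈbro:.fa) (ˈtig) (ˈtu.pa:).
Foot heads: 1, 3, 5, 6.
Primary stress on the rightmost head = syllable 6.
Secondary stress on 1, 3, 5: ˌlu:.fre:.ˌbro:.fa.ˌtig.ˈtu.pa:.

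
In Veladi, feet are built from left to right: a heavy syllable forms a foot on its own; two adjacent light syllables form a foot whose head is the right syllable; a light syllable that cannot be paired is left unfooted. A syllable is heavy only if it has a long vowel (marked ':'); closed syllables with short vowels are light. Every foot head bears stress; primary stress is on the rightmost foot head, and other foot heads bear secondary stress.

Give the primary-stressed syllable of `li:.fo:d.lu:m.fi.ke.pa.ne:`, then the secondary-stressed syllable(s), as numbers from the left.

Weights: 1 li: H, 2 fo:d H, 3 lu:m H, 4 fi L, 5 ke L, 6 pa L, 7 ne: H.
Parse left to right (heavy = foot alone; LL = one foot; stranded L unfooted): (ˈli:) (ˈfo:d) (ˈlu:m) (fi.ˈke) pa (ˈne:).
Foot heads: 1, 2, 3, 5, 7.
Primary stress on the rightmost head = syllable 7.
Secondary stress on 1, 2, 3, 5: ˌli:.ˌfo:d.ˌlu:m.fi.ˌke.pa.ˈne:.

primary 7, secondary 1, 2, 3, 5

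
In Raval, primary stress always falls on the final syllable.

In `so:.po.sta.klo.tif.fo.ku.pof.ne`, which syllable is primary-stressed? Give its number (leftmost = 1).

The word has 9 syllables; the final syllable is syllable 9 (ne).
Primary stress: syllable 9 → so:.po.sta.klo.tif.fo.ku.pof.ˈne.

9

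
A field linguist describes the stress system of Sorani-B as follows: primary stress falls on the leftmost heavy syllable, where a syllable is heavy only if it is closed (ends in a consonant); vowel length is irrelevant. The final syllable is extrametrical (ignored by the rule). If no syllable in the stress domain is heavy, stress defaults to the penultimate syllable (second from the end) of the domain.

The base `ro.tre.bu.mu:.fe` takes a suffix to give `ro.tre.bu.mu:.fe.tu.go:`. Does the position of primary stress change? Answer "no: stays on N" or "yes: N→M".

Base `ro.tre.bu.mu:.fe` (5 syllables):
  The final syllable (5, fe) is extrametrical; the stress domain is syllables 1–4.
  Weights: 1 ro L, 2 tre L, 3 bu L, 4 mu: L.
  No heavy syllable in the domain; default to the penultimate syllable (second from the end) of the domain = syllable 3.
  → primary stress on syllable 3.
Suffixed `ro.tre.bu.mu:.fe.tu.go:` (7 syllables):
  The final syllable (7, go:) is extrametrical; the stress domain is syllables 1–6.
  Weights: 1 ro L, 2 tre L, 3 bu L, 4 mu: L, 5 fe L, 6 tu L.
  No heavy syllable in the domain; default to the penultimate syllable (second from the end) of the domain = syllable 5.
  → primary stress on syllable 5.

yes: 3→5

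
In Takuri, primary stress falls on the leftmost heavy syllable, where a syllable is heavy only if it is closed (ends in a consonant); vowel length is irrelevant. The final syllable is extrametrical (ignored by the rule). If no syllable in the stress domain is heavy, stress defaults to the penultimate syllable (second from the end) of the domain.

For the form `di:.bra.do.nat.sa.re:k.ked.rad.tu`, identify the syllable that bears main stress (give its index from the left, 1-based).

4

The final syllable (9, tu) is extrametrical; the stress domain is syllables 1–8.
Weights: 1 di: L, 2 bra L, 3 do L, 4 nat H, 5 sa L, 6 re:k H, 7 ked H, 8 rad H.
Heavy syllables in the domain: 4, 6, 7, 8. The leftmost is syllable 4 (nat).
Primary stress: syllable 4 → di:.bra.do.ˈnat.sa.re:k.ked.rad.tu.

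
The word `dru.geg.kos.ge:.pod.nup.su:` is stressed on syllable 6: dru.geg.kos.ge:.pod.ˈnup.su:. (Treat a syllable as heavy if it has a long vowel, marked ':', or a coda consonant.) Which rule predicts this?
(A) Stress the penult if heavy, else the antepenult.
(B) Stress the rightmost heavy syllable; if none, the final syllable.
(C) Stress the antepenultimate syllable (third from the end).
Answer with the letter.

A

Rule A → syllable 6 ✓.
Rule B → syllable 7 (observed: 6).
Rule C → syllable 5 (observed: 6).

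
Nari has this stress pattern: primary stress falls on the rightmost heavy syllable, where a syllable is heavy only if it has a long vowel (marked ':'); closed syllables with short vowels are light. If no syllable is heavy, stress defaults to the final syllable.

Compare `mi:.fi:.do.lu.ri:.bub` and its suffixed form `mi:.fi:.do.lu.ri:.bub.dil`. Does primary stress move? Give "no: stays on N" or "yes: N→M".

Base `mi:.fi:.do.lu.ri:.bub` (6 syllables):
  Weights: 1 mi: H, 2 fi: H, 3 do L, 4 lu L, 5 ri: H, 6 bub L.
  Heavy syllables in the domain: 1, 2, 5. The rightmost is syllable 5 (ri:).
  → primary stress on syllable 5.
Suffixed `mi:.fi:.do.lu.ri:.bub.dil` (7 syllables):
  Weights: 1 mi: H, 2 fi: H, 3 do L, 4 lu L, 5 ri: H, 6 bub L, 7 dil L.
  Heavy syllables in the domain: 1, 2, 5. The rightmost is syllable 5 (ri:).
  → primary stress on syllable 5.

no: stays on 5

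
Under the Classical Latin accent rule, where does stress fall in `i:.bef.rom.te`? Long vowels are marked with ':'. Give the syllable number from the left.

3

Classical Latin: stress the penult if heavy (long vowel or closed), else the antepenult.
Weights: 2 bef H, 3 rom H, 4 te L.
The penult (syllable 3, rom) is heavy, so it takes stress.
Stress on syllable 3: i:.bef.ˈrom.te.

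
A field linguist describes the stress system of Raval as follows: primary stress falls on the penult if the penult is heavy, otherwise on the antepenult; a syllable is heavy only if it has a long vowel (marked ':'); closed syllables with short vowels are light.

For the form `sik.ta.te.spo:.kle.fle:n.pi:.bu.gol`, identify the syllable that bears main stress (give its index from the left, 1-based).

Weights: 7 pi: H, 8 bu L, 9 gol L.
The penult (syllable 8, bu) is light, so stress falls on the antepenult (syllable 7, pi:).
Primary stress: syllable 7 → sik.ta.te.spo:.kle.fle:n.ˈpi:.bu.gol.

7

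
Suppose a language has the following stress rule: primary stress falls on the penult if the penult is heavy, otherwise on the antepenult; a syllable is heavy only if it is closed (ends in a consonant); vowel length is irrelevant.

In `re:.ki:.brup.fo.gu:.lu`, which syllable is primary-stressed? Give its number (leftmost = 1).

4

Weights: 4 fo L, 5 gu: L, 6 lu L.
The penult (syllable 5, gu:) is light, so stress falls on the antepenult (syllable 4, fo).
Primary stress: syllable 4 → re:.ki:.brup.ˈfo.gu:.lu.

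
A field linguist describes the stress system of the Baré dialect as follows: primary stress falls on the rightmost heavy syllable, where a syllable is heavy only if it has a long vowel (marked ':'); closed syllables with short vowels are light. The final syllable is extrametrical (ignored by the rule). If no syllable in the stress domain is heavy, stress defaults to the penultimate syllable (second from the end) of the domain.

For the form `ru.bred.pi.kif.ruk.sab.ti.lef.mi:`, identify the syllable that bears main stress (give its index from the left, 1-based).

The final syllable (9, mi:) is extrametrical; the stress domain is syllables 1–8.
Weights: 1 ru L, 2 bred L, 3 pi L, 4 kif L, 5 ruk L, 6 sab L, 7 ti L, 8 lef L.
No heavy syllable in the domain; default to the penultimate syllable (second from the end) of the domain = syllable 7.
Primary stress: syllable 7 → ru.bred.pi.kif.ruk.sab.ˈti.lef.mi:.

7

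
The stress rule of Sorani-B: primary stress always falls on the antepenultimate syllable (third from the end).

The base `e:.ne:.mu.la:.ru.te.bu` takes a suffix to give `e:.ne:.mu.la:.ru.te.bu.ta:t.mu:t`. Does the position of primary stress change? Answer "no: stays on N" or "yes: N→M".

yes: 5→7

Base `e:.ne:.mu.la:.ru.te.bu` (7 syllables):
  The word has 7 syllables; the antepenultimate syllable (third from the end) is syllable 5 (ru).
  → primary stress on syllable 5.
Suffixed `e:.ne:.mu.la:.ru.te.bu.ta:t.mu:t` (9 syllables):
  The word has 9 syllables; the antepenultimate syllable (third from the end) is syllable 7 (bu).
  → primary stress on syllable 7.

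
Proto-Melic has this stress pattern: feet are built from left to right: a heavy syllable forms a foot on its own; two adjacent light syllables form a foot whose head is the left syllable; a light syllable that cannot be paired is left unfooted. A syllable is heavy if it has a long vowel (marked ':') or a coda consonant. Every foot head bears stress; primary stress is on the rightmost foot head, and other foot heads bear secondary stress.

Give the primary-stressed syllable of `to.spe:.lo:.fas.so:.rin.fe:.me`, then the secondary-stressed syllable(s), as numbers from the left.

Weights: 1 to L, 2 spe: H, 3 lo: H, 4 fas H, 5 so: H, 6 rin H, 7 fe: H, 8 me L.
Parse left to right (heavy = foot alone; LL = one foot; stranded L unfooted): to (ˈspe:) (ˈlo:) (ˈfas) (ˈso:) (ˈrin) (ˈfe:) me.
Foot heads: 2, 3, 4, 5, 6, 7.
Primary stress on the rightmost head = syllable 7.
Secondary stress on 2, 3, 4, 5, 6: to.ˌspe:.ˌlo:.ˌfas.ˌso:.ˌrin.ˈfe:.me.

primary 7, secondary 2, 3, 4, 5, 6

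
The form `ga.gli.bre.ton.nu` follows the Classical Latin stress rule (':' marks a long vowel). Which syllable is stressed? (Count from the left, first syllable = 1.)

4

Classical Latin: stress the penult if heavy (long vowel or closed), else the antepenult.
Weights: 3 bre L, 4 ton H, 5 nu L.
The penult (syllable 4, ton) is heavy, so it takes stress.
Stress on syllable 4: ga.gli.bre.ˈton.nu.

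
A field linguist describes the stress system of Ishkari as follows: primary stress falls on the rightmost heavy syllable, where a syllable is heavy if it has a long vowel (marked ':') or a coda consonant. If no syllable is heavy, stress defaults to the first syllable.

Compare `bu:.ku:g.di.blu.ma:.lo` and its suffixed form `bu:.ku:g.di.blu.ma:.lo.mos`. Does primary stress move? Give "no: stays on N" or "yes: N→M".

yes: 5→7

Base `bu:.ku:g.di.blu.ma:.lo` (6 syllables):
  Weights: 1 bu: H, 2 ku:g H, 3 di L, 4 blu L, 5 ma: H, 6 lo L.
  Heavy syllables in the domain: 1, 2, 5. The rightmost is syllable 5 (ma:).
  → primary stress on syllable 5.
Suffixed `bu:.ku:g.di.blu.ma:.lo.mos` (7 syllables):
  Weights: 1 bu: H, 2 ku:g H, 3 di L, 4 blu L, 5 ma: H, 6 lo L, 7 mos H.
  Heavy syllables in the domain: 1, 2, 5, 7. The rightmost is syllable 7 (mos).
  → primary stress on syllable 7.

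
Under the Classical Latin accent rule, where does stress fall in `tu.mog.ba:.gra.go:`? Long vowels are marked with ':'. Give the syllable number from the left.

3

Classical Latin: stress the penult if heavy (long vowel or closed), else the antepenult.
Weights: 3 ba: H, 4 gra L, 5 go: H.
The penult (syllable 4, gra) is light, so stress falls on the antepenult (syllable 3, ba:).
Stress on syllable 3: tu.mog.ˈba:.gra.go:.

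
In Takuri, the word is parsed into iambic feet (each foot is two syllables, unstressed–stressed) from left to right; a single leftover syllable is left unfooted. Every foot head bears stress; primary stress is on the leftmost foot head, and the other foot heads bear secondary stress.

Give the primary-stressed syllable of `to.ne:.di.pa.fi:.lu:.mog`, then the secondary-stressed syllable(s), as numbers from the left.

primary 2, secondary 4, 6

Parse left to right into iambic (σˈσ) feet: (to.ˈne:) (di.ˈpa) (fi:.ˈlu:) mog. Syllable 7 is left unfooted.
Foot heads (stressed positions): 2, 4, 6.
End Rule Leftmost: primary stress on the leftmost head = syllable 2.
Secondary stress on 4, 6: to.ˈne:.di.ˌpa.fi:.ˌlu:.mog.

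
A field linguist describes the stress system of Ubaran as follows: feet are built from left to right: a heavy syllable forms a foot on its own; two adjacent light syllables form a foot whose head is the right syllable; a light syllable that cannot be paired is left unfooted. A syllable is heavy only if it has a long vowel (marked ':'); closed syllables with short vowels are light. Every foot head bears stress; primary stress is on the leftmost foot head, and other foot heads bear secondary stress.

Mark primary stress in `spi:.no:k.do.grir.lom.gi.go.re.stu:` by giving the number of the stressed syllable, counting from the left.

1

Weights: 1 spi: H, 2 no:k H, 3 do L, 4 grir L, 5 lom L, 6 gi L, 7 go L, 8 re L, 9 stu: H.
Parse left to right (heavy = foot alone; LL = one foot; stranded L unfooted): (ˈspi:) (ˈno:k) (do.ˈgrir) (lom.ˈgi) (go.ˈre) (ˈstu:).
Foot heads: 1, 2, 4, 6, 8, 9.
Primary stress on the leftmost head = syllable 1.
Primary stress: syllable 1 → ˈspi:.no:k.do.grir.lom.gi.go.re.stu:.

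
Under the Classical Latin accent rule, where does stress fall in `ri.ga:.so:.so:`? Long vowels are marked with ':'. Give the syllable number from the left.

3

Classical Latin: stress the penult if heavy (long vowel or closed), else the antepenult.
Weights: 2 ga: H, 3 so: H, 4 so: H.
The penult (syllable 3, so:) is heavy, so it takes stress.
Stress on syllable 3: ri.ga:.ˈso:.so:.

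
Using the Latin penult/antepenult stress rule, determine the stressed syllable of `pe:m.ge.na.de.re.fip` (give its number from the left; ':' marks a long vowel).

4

Classical Latin: stress the penult if heavy (long vowel or closed), else the antepenult.
Weights: 4 de L, 5 re L, 6 fip H.
The penult (syllable 5, re) is light, so stress falls on the antepenult (syllable 4, de).
Stress on syllable 4: pe:m.ge.na.ˈde.re.fip.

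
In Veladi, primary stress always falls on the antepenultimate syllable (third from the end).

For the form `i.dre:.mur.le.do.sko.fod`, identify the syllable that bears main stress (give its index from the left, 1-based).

5

The word has 7 syllables; the antepenultimate syllable (third from the end) is syllable 5 (do).
Primary stress: syllable 5 → i.dre:.mur.le.ˈdo.sko.fod.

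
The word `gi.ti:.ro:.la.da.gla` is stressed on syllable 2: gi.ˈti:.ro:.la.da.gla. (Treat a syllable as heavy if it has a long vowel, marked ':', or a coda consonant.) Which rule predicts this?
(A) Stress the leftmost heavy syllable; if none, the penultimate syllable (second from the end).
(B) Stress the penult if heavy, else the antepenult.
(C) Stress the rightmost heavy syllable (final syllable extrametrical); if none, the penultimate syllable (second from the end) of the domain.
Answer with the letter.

A

Rule A → syllable 2 ✓.
Rule B → syllable 4 (observed: 2).
Rule C → syllable 3 (observed: 2).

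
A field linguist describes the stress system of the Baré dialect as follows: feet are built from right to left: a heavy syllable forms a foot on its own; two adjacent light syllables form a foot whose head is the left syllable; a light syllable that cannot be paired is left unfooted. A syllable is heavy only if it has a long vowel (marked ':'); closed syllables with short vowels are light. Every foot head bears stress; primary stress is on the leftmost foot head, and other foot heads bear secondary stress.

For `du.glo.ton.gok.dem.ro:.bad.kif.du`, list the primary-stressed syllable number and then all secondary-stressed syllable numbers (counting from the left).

primary 2, secondary 4, 6, 8

Weights: 1 du L, 2 glo L, 3 ton L, 4 gok L, 5 dem L, 6 ro: H, 7 bad L, 8 kif L, 9 du L.
Parse right to left (heavy = foot alone; LL = one foot; stranded L unfooted): du (ˈglo.ton) (ˈgok.dem) (ˈro:) bad (ˈkif.du).
Foot heads: 2, 4, 6, 8.
Primary stress on the leftmost head = syllable 2.
Secondary stress on 4, 6, 8: du.ˈglo.ton.ˌgok.dem.ˌro:.bad.ˌkif.du.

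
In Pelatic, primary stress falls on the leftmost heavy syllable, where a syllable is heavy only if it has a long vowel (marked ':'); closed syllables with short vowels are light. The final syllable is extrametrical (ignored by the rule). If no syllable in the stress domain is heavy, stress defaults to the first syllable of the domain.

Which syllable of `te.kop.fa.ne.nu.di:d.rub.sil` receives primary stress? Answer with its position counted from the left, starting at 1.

The final syllable (8, sil) is extrametrical; the stress domain is syllables 1–7.
Weights: 1 te L, 2 kop L, 3 fa L, 4 ne L, 5 nu L, 6 di:d H, 7 rub L.
Heavy syllables in the domain: 6. The leftmost is syllable 6 (di:d).
Primary stress: syllable 6 → te.kop.fa.ne.nu.ˈdi:d.rub.sil.

6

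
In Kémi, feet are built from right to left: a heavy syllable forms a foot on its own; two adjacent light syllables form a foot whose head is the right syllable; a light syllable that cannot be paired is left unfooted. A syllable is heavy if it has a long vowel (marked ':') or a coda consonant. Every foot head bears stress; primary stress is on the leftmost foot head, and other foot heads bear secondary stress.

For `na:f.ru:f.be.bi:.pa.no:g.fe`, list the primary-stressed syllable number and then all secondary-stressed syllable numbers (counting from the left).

Weights: 1 na:f H, 2 ru:f H, 3 be L, 4 bi: H, 5 pa L, 6 no:g H, 7 fe L.
Parse right to left (heavy = foot alone; LL = one foot; stranded L unfooted): (ˈna:f) (ˈru:f) be (ˈbi:) pa (ˈno:g) fe.
Foot heads: 1, 2, 4, 6.
Primary stress on the leftmost head = syllable 1.
Secondary stress on 2, 4, 6: ˈna:f.ˌru:f.be.ˌbi:.pa.ˌno:g.fe.

primary 1, secondary 2, 4, 6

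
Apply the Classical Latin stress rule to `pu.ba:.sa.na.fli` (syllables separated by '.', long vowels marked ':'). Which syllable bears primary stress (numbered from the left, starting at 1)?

3

Classical Latin: stress the penult if heavy (long vowel or closed), else the antepenult.
Weights: 3 sa L, 4 na L, 5 fli L.
The penult (syllable 4, na) is light, so stress falls on the antepenult (syllable 3, sa).
Stress on syllable 3: pu.ba:.ˈsa.na.fli.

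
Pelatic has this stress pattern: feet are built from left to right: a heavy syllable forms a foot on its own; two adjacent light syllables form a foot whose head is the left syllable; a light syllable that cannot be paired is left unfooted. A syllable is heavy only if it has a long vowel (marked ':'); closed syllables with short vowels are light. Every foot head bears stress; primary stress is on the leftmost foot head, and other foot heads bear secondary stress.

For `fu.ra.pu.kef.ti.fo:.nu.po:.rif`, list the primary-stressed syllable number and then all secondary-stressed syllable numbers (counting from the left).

Weights: 1 fu L, 2 ra L, 3 pu L, 4 kef L, 5 ti L, 6 fo: H, 7 nu L, 8 po: H, 9 rif L.
Parse left to right (heavy = foot alone; LL = one foot; stranded L unfooted): (ˈfu.ra) (ˈpu.kef) ti (ˈfo:) nu (ˈpo:) rif.
Foot heads: 1, 3, 6, 8.
Primary stress on the leftmost head = syllable 1.
Secondary stress on 3, 6, 8: ˈfu.ra.ˌpu.kef.ti.ˌfo:.nu.ˌpo:.rif.

primary 1, secondary 3, 6, 8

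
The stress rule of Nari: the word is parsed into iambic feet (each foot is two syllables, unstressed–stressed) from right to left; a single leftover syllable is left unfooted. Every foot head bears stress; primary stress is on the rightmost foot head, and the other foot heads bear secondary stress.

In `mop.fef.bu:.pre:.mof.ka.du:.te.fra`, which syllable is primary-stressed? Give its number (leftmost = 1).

9

Parse right to left into iambic (σˈσ) feet: mop (fef.ˈbu:) (pre:.ˈmof) (ka.ˈdu:) (te.ˈfra). Syllable 1 is left unfooted.
Foot heads (stressed positions): 3, 5, 7, 9.
End Rule Rightmost: primary stress on the rightmost head = syllable 9.
Primary stress: syllable 9 → mop.fef.bu:.pre:.mof.ka.du:.te.ˈfra.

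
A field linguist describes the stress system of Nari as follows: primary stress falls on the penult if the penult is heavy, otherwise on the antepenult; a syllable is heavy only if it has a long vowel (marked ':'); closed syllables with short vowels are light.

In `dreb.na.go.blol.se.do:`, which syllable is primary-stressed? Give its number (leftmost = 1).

Weights: 4 blol L, 5 se L, 6 do: H.
The penult (syllable 5, se) is light, so stress falls on the antepenult (syllable 4, blol).
Primary stress: syllable 4 → dreb.na.go.ˈblol.se.do:.

4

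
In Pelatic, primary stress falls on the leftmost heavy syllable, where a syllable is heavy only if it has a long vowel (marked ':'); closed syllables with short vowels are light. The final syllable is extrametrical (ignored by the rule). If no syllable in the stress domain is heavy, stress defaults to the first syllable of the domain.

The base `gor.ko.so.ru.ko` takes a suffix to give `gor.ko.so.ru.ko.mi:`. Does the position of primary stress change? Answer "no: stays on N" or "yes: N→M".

Base `gor.ko.so.ru.ko` (5 syllables):
  The final syllable (5, ko) is extrametrical; the stress domain is syllables 1–4.
  Weights: 1 gor L, 2 ko L, 3 so L, 4 ru L.
  No heavy syllable in the domain; default to the first syllable of the domain = syllable 1.
  → primary stress on syllable 1.
Suffixed `gor.ko.so.ru.ko.mi:` (6 syllables):
  The final syllable (6, mi:) is extrametrical; the stress domain is syllables 1–5.
  Weights: 1 gor L, 2 ko L, 3 so L, 4 ru L, 5 ko L.
  No heavy syllable in the domain; default to the first syllable of the domain = syllable 1.
  → primary stress on syllable 1.

no: stays on 1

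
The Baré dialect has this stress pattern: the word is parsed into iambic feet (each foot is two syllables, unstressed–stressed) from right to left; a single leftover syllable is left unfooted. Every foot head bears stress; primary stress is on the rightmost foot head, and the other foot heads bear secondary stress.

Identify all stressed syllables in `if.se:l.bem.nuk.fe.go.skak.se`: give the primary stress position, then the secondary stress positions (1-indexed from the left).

primary 8, secondary 2, 4, 6

Parse right to left into iambic (σˈσ) feet: (if.ˈse:l) (bem.ˈnuk) (fe.ˈgo) (skak.ˈse).
Foot heads (stressed positions): 2, 4, 6, 8.
End Rule Rightmost: primary stress on the rightmost head = syllable 8.
Secondary stress on 2, 4, 6: if.ˌse:l.bem.ˌnuk.fe.ˌgo.skak.ˈse.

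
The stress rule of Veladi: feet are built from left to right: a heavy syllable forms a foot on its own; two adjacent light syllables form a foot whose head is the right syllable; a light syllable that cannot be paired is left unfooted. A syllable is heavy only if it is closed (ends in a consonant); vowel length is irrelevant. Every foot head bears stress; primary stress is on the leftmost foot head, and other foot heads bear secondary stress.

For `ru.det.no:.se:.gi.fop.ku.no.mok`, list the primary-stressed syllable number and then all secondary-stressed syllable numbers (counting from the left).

primary 2, secondary 4, 6, 8, 9

Weights: 1 ru L, 2 det H, 3 no: L, 4 se: L, 5 gi L, 6 fop H, 7 ku L, 8 no L, 9 mok H.
Parse left to right (heavy = foot alone; LL = one foot; stranded L unfooted): ru (ˈdet) (no:.ˈse:) gi (ˈfop) (ku.ˈno) (ˈmok).
Foot heads: 2, 4, 6, 8, 9.
Primary stress on the leftmost head = syllable 2.
Secondary stress on 4, 6, 8, 9: ru.ˈdet.no:.ˌse:.gi.ˌfop.ku.ˌno.ˌmok.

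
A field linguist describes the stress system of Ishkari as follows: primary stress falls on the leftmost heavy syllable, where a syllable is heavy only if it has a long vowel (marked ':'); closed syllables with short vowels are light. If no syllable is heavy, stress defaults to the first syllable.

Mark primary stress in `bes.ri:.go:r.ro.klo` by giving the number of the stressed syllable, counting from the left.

2

Weights: 1 bes L, 2 ri: H, 3 go:r H, 4 ro L, 5 klo L.
Heavy syllables in the domain: 2, 3. The leftmost is syllable 2 (ri:).
Primary stress: syllable 2 → bes.ˈri:.go:r.ro.klo.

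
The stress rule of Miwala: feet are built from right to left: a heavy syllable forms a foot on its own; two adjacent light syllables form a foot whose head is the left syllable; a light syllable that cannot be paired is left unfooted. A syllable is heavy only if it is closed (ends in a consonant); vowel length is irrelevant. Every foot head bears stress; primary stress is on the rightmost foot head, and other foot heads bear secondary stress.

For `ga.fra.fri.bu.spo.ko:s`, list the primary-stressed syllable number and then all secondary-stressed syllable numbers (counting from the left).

Weights: 1 ga L, 2 fra L, 3 fri L, 4 bu L, 5 spo L, 6 ko:s H.
Parse right to left (heavy = foot alone; LL = one foot; stranded L unfooted): ga (ˈfra.fri) (ˈbu.spo) (ˈko:s).
Foot heads: 2, 4, 6.
Primary stress on the rightmost head = syllable 6.
Secondary stress on 2, 4: ga.ˌfra.fri.ˌbu.spo.ˈko:s.

primary 6, secondary 2, 4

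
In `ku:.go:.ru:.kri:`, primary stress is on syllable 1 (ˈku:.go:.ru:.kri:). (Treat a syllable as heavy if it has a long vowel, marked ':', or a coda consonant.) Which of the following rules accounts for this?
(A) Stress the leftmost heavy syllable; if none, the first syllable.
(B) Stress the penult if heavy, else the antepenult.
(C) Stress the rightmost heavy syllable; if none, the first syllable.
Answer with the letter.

A

Rule A → syllable 1 ✓.
Rule B → syllable 3 (observed: 1).
Rule C → syllable 4 (observed: 1).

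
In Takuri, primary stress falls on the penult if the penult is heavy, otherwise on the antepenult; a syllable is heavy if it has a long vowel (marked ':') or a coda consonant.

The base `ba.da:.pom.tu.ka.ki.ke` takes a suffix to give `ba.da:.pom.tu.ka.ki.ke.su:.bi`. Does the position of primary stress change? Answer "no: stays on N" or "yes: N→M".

Base `ba.da:.pom.tu.ka.ki.ke` (7 syllables):
  Weights: 5 ka L, 6 ki L, 7 ke L.
  The penult (syllable 6, ki) is light, so stress falls on the antepenult (syllable 5, ka).
  → primary stress on syllable 5.
Suffixed `ba.da:.pom.tu.ka.ki.ke.su:.bi` (9 syllables):
  Weights: 7 ke L, 8 su: H, 9 bi L.
  The penult (syllable 8, su:) is heavy, so it takes stress.
  → primary stress on syllable 8.

yes: 5→8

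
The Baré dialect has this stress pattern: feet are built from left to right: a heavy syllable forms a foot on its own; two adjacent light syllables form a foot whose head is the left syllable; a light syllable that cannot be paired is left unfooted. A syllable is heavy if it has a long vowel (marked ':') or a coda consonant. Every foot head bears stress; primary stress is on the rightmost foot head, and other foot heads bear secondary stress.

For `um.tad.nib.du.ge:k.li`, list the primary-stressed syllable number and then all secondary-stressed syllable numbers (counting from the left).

primary 5, secondary 1, 2, 3

Weights: 1 um H, 2 tad H, 3 nib H, 4 du L, 5 ge:k H, 6 li L.
Parse left to right (heavy = foot alone; LL = one foot; stranded L unfooted): (ˈum) (ˈtad) (ˈnib) du (ˈge:k) li.
Foot heads: 1, 2, 3, 5.
Primary stress on the rightmost head = syllable 5.
Secondary stress on 1, 2, 3: ˌum.ˌtad.ˌnib.du.ˈge:k.li.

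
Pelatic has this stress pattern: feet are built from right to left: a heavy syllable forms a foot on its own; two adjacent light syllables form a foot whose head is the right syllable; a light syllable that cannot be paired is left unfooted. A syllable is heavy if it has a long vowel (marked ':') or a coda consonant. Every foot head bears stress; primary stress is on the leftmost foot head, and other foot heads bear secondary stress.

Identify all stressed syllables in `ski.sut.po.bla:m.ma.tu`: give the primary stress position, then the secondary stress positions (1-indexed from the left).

primary 2, secondary 4, 6

Weights: 1 ski L, 2 sut H, 3 po L, 4 bla:m H, 5 ma L, 6 tu L.
Parse right to left (heavy = foot alone; LL = one foot; stranded L unfooted): ski (ˈsut) po (ˈbla:m) (ma.ˈtu).
Foot heads: 2, 4, 6.
Primary stress on the leftmost head = syllable 2.
Secondary stress on 4, 6: ski.ˈsut.po.ˌbla:m.ma.ˌtu.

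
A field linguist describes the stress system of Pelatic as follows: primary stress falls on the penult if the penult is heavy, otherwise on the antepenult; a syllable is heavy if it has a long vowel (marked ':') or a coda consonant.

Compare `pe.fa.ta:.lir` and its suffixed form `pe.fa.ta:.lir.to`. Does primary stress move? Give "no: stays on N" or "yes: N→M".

yes: 3→4

Base `pe.fa.ta:.lir` (4 syllables):
  Weights: 2 fa L, 3 ta: H, 4 lir H.
  The penult (syllable 3, ta:) is heavy, so it takes stress.
  → primary stress on syllable 3.
Suffixed `pe.fa.ta:.lir.to` (5 syllables):
  Weights: 3 ta: H, 4 lir H, 5 to L.
  The penult (syllable 4, lir) is heavy, so it takes stress.
  → primary stress on syllable 4.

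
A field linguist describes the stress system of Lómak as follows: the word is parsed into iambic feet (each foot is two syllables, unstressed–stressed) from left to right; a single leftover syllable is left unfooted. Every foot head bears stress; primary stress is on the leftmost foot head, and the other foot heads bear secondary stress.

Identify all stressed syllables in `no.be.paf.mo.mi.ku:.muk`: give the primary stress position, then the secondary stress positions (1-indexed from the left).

Parse left to right into iambic (σˈσ) feet: (no.ˈbe) (paf.ˈmo) (mi.ˈku:) muk. Syllable 7 is left unfooted.
Foot heads (stressed positions): 2, 4, 6.
End Rule Leftmost: primary stress on the leftmost head = syllable 2.
Secondary stress on 4, 6: no.ˈbe.paf.ˌmo.mi.ˌku:.muk.

primary 2, secondary 4, 6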